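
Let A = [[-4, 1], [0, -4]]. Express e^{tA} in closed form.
e^{tA} = [[e^{-4*t}, t*e^{-4*t}], [0, e^{-4*t}]]

A has Jordan form J = [[-4, 1], [0, -4]] with A = PJP^{-1}, so e^{tA} = P e^{tJ} P^{-1}.

For a Jordan block J_k(λ), e^{tJ_k(λ)} = e^{λt} · (I + tN + t^2 N^2/2! + ... + t^{k-1} N^{k-1}/(k-1)!) where N is the nilpotent superdiagonal part.

Assembling the blocks and conjugating back gives the entries of e^{tA} as shown above.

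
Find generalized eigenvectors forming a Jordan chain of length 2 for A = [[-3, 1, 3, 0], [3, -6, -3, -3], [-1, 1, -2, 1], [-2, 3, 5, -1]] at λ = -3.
v_1 = [[0, 1, 0, -1]]^T, v_2 = [[1, 0, 0, 1]]^T

We seek v_1 ∈ ker((A + 3I)^2) \ ker(A + 3I), then set v_{i+1} = (A + 3I) v_i.

One such chain is v_1 = [[0, 1, 0, -1]]^T, v_2 = [[1, 0, 0, 1]]^T. Check: (A + 3I) v_2 = [[0, 0, 0, 0]]^T = 0.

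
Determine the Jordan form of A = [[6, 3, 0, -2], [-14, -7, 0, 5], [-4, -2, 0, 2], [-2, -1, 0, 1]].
J = [[0, 1, 0, 0], [0, 0, 1, 0], [0, 0, 0, 0], [0, 0, 0, 0]]

The characteristic polynomial is det(xI - A) = x^4, so the eigenvalues are 0 (algebraic multiplicity 4).

For λ = 0: rank(A) = 2, rank(A^2) = 1, rank(A^3) = 0. The eigenspace has dimension 4 - 2 = 2, so there are 2 Jordan blocks; the rank sequence gives block sizes [3, 1].

Assembling the blocks gives the Jordan form J above.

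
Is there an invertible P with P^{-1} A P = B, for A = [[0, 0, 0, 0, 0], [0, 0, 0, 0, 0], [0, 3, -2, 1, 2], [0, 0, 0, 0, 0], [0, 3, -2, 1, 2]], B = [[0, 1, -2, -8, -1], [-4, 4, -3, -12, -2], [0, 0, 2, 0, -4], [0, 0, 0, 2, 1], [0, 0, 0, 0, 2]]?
trace(A) = 0 but trace(B) = 10. The trace is a similarity invariant, so A and B are not similar.

No.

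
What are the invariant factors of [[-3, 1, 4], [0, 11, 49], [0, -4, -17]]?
The Jordan structure of A has elementary divisors (x + 3)^3. Arranging the block sizes at each eigenvalue in decreasing order and taking row products gives the invariant factors.

Invariant factors (smallest first, each dividing the next): (x + 3)^3.

Check: the last factor (x + 3)^3 is the minimal polynomial, and the product (x + 3)^3 is the characteristic polynomial.

(x + 3)^3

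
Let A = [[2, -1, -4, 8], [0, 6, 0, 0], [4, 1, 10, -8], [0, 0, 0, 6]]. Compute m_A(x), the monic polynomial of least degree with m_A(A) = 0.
m_A(x) = (x - 6)^2

The characteristic polynomial factors as (x - 6)^4. The minimal polynomial is ∏(x - λ)^{k_λ} where k_λ is the size of the largest Jordan block at λ.

For λ = 6: rank(A - 6I) = 1, and the largest Jordan block has size 2 (the smallest k with rank((A - 6I)^k) = rank((A - 6I)^(k+1))).

So m_A(x) = (x - 6)^2.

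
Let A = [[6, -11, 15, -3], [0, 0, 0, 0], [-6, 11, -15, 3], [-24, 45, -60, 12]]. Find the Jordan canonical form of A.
J = [[0, 1, 0, 0], [0, 0, 0, 0], [0, 0, 0, 0], [0, 0, 0, 3]]

The characteristic polynomial is det(xI - A) = x^3(x - 3), so the eigenvalues are 0 (algebraic multiplicity 3), 3 (algebraic multiplicity 1).

For λ = 0: rank(A) = 2, rank(A^2) = 1. The eigenspace has dimension 4 - 2 = 2, so there are 2 Jordan blocks; the rank sequence gives block sizes [2, 1].

For λ = 3: algebraic multiplicity 1 gives one 1×1 block.

Assembling the blocks gives the Jordan form J above.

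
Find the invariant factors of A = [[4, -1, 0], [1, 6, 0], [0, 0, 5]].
x - 5, (x - 5)^2

The Jordan structure of A has elementary divisors (x - 5)^2, (x - 5). Arranging the block sizes at each eigenvalue in decreasing order and taking row products gives the invariant factors.

Invariant factors (smallest first, each dividing the next): x - 5, (x - 5)^2.

Check: the last factor (x - 5)^2 is the minimal polynomial, and the product (x - 5)^3 is the characteristic polynomial.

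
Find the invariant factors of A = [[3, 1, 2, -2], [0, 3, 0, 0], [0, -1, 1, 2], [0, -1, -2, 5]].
The Jordan structure of A has elementary divisors (x - 3)^2, (x - 3), (x - 3). Arranging the block sizes at each eigenvalue in decreasing order and taking row products gives the invariant factors.

Invariant factors (smallest first, each dividing the next): x - 3, x - 3, (x - 3)^2.

Check: the last factor (x - 3)^2 is the minimal polynomial, and the product (x - 3)^4 is the characteristic polynomial.

x - 3, x - 3, (x - 3)^2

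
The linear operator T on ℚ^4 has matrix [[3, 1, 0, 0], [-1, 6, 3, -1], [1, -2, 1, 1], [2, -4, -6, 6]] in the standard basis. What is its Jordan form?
The characteristic polynomial is det(xI - A) = (x - 4)^4, so the eigenvalues are 4 (algebraic multiplicity 4).

For λ = 4: rank(A - 4I) = 2, rank((A - 4I)^2) = 1, rank((A - 4I)^3) = 0. The eigenspace has dimension 4 - 2 = 2, so there are 2 Jordan blocks; the rank sequence gives block sizes [3, 1].

Assembling the blocks gives the Jordan form J above.

J = [[4, 1, 0, 0], [0, 4, 1, 0], [0, 0, 4, 0], [0, 0, 0, 4]]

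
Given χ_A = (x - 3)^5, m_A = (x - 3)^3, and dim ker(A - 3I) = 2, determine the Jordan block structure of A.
Jordan blocks: (3, 3), (3, 2)

λ = 3: algebraic multiplicity 5 (exponent in χ_A), largest block size 3 (exponent in m_A), 2 blocks (geometric multiplicity). These force block sizes [3, 2].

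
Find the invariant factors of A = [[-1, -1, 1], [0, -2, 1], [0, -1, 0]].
The Jordan structure of A has elementary divisors (x + 1)^2, (x + 1). Arranging the block sizes at each eigenvalue in decreasing order and taking row products gives the invariant factors.

Invariant factors (smallest first, each dividing the next): x + 1, (x + 1)^2.

Check: the last factor (x + 1)^2 is the minimal polynomial, and the product (x + 1)^3 is the characteristic polynomial.

x + 1, (x + 1)^2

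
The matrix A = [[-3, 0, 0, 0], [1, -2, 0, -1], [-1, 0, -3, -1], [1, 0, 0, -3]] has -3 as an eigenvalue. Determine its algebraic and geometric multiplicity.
algebraic multiplicity 3, geometric multiplicity 1

The characteristic polynomial is (x + 2)(x + 3)^3, so the factor x + 3 appears with exponent 3: the algebraic multiplicity is 3.

rank(A + 3I) = 3, so the eigenspace has dimension 4 - 3 = 1: the geometric multiplicity is 1.

Since 1 < 3, A is not diagonalizable.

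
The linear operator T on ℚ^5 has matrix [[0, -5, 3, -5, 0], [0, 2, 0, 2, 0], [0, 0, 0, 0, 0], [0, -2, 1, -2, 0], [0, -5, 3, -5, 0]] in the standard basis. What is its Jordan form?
The characteristic polynomial is det(xI - A) = x^5, so the eigenvalues are 0 (algebraic multiplicity 5).

For λ = 0: rank(A) = 2, rank(A^2) = 1, rank(A^3) = 0. The eigenspace has dimension 5 - 2 = 3, so there are 3 Jordan blocks; the rank sequence gives block sizes [3, 1, 1].

Assembling the blocks gives the Jordan form J above.

J = [[0, 1, 0, 0, 0], [0, 0, 1, 0, 0], [0, 0, 0, 0, 0], [0, 0, 0, 0, 0], [0, 0, 0, 0, 0]]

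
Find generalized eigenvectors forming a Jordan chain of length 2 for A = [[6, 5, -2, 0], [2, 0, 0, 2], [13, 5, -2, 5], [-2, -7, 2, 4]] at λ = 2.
v_1 = [[0, 1, 2, 1]]^T, v_2 = [[1, 0, 2, -1]]^T

We seek v_1 ∈ ker((A - 2I)^2) \ ker(A - 2I), then set v_{i+1} = (A - 2I) v_i.

One such chain is v_1 = [[0, 1, 2, 1]]^T, v_2 = [[1, 0, 2, -1]]^T. Check: (A - 2I) v_2 = [[0, 0, 0, 0]]^T = 0.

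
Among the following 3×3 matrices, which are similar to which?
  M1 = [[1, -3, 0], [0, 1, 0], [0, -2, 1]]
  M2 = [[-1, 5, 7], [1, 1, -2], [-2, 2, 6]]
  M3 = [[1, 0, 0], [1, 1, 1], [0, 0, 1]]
Characteristic polynomials: χ_{M1} = (x - 1)^3, χ_{M2} = (x - 2)^3, χ_{M3} = (x - 1)^3.

{M1, M3}: invariant factors x - 1, (x - 1)^2.

{M2}: invariant factors (x - 2)^3.

Matrices are similar if and only if their invariant-factor lists agree; the partition into similarity classes is {M1, M3}, {M2}.

2 classes: {M1, M3}, {M2}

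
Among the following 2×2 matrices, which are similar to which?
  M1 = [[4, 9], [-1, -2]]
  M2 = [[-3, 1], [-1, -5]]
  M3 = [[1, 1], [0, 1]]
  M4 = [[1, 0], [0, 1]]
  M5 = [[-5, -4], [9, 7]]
3 classes: {M1, M3, M5}, {M2}, {M4}

Characteristic polynomials: χ_{M1} = (x - 1)^2, χ_{M2} = (x + 4)^2, χ_{M3} = (x - 1)^2, χ_{M4} = (x - 1)^2, χ_{M5} = (x - 1)^2.

{M1, M3, M5}: invariant factors (x - 1)^2.

{M2}: invariant factors (x + 4)^2.

{M4}: invariant factors x - 1, x - 1.

Matrices are similar if and only if their invariant-factor lists agree; the partition into similarity classes is {M1, M3, M5}, {M2}, {M4}.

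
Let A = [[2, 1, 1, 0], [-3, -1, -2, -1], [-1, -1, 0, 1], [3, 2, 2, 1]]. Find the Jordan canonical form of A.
J = [[0, 1, 0, 0], [0, 0, 0, 0], [0, 0, 1, 1], [0, 0, 0, 1]]

The characteristic polynomial is det(xI - A) = x^2(x - 1)^2, so the eigenvalues are 0 (algebraic multiplicity 2), 1 (algebraic multiplicity 2).

For λ = 0: rank(A) = 3, rank(A^2) = 2. The eigenspace has dimension 4 - 3 = 1, so there is 1 Jordan block; the rank sequence gives block sizes [2].

For λ = 1: rank(A - I) = 3, rank((A - I)^2) = 2. The eigenspace has dimension 4 - 3 = 1, so there is 1 Jordan block; the rank sequence gives block sizes [2].

Assembling the blocks gives the Jordan form J above.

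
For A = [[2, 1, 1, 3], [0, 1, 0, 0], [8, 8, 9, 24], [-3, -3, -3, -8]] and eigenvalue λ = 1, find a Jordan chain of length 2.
v_1 = [[0, -1, 2, 0]]^T, v_2 = [[1, 0, 8, -3]]^T

We seek v_1 ∈ ker((A - I)^2) \ ker(A - I), then set v_{i+1} = (A - I) v_i.

One such chain is v_1 = [[0, -1, 2, 0]]^T, v_2 = [[1, 0, 8, -3]]^T. Check: (A - I) v_2 = [[0, 0, 0, 0]]^T = 0.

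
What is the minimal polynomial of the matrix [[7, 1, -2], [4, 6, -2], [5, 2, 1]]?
m_A(x) = (x - 5)^2(x - 4)

The characteristic polynomial factors as (x - 5)^2(x - 4). The minimal polynomial is ∏(x - λ)^{k_λ} where k_λ is the size of the largest Jordan block at λ.

For λ = 4: rank(A - 4I) = 2, and the largest Jordan block has size 1 (the smallest k with rank((A - 4I)^k) = rank((A - 4I)^(k+1))).
For λ = 5: rank(A - 5I) = 2, and the largest Jordan block has size 2 (the smallest k with rank((A - 5I)^k) = rank((A - 5I)^(k+1))).

So m_A(x) = (x - 5)^2(x - 4).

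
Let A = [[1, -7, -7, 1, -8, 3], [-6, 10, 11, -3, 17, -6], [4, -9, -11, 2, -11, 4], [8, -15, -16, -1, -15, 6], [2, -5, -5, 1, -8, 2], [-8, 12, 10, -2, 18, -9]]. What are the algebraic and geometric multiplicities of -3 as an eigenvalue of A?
algebraic multiplicity 6, geometric multiplicity 3

The characteristic polynomial is (x + 3)^6, so the factor x + 3 appears with exponent 6: the algebraic multiplicity is 6.

rank(A + 3I) = 3, so the eigenspace has dimension 6 - 3 = 3: the geometric multiplicity is 3.

Since 3 < 6, A is not diagonalizable.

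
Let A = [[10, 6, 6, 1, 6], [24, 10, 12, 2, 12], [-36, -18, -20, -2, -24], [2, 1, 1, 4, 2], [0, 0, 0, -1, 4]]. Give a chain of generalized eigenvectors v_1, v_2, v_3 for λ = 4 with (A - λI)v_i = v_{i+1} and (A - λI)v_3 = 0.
We seek v_1 ∈ ker((A - 4I)^3) \ ker((A - 4I)^2), then set v_{i+1} = (A - 4I) v_i.

One such chain is v_1 = [[0, 0, -1, 0, 1]]^T, v_2 = [[0, 0, 0, 1, 0]]^T, v_3 = [[1, 2, -2, 0, -1]]^T. Check: (A - 4I) v_3 = [[0, 0, 0, 0, 0]]^T = 0.

v_1 = [[0, 0, -1, 0, 1]]^T, v_2 = [[0, 0, 0, 1, 0]]^T, v_3 = [[1, 2, -2, 0, -1]]^T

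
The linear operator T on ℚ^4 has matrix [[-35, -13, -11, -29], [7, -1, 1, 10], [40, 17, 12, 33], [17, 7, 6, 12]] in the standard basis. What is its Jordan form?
J = [[-3, 1, 0, 0], [0, -3, 0, 0], [0, 0, -3, 1], [0, 0, 0, -3]]

The characteristic polynomial is det(xI - A) = (x + 3)^4, so the eigenvalues are -3 (algebraic multiplicity 4).

For λ = -3: rank(A + 3I) = 2, rank((A + 3I)^2) = 0. The eigenspace has dimension 4 - 2 = 2, so there are 2 Jordan blocks; the rank sequence gives block sizes [2, 2].

Assembling the blocks gives the Jordan form J above.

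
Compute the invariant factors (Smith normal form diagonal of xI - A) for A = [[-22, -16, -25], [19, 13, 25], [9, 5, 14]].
(x - 4)^2(x + 3)

The Jordan structure of A has elementary divisors (x + 3), (x - 4)^2. Arranging the block sizes at each eigenvalue in decreasing order and taking row products gives the invariant factors.

Invariant factors (smallest first, each dividing the next): (x - 4)^2(x + 3).

Check: the last factor (x - 4)^2(x + 3) is the minimal polynomial, and the product (x - 4)^2(x + 3) is the characteristic polynomial.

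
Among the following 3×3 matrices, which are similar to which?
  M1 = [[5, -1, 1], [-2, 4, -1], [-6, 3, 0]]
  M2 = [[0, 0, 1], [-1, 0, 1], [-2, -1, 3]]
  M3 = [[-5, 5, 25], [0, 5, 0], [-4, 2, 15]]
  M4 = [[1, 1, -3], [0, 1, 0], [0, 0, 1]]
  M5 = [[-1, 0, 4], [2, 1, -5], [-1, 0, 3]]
Characteristic polynomials: χ_{M1} = (x - 3)^3, χ_{M2} = (x - 1)^3, χ_{M3} = (x - 5)^3, χ_{M4} = (x - 1)^3, χ_{M5} = (x - 1)^3.

{M1}: invariant factors x - 3, (x - 3)^2.

{M2, M5}: invariant factors (x - 1)^3.

{M3}: invariant factors x - 5, (x - 5)^2.

{M4}: invariant factors x - 1, (x - 1)^2.

Matrices are similar if and only if their invariant-factor lists agree; the partition into similarity classes is {M1}, {M2, M5}, {M3}, {M4}.

4 classes: {M1}, {M2, M5}, {M3}, {M4}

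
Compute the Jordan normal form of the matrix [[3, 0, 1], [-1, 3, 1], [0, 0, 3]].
J = [[3, 1, 0], [0, 3, 1], [0, 0, 3]]

The characteristic polynomial is det(xI - A) = (x - 3)^3, so the eigenvalues are 3 (algebraic multiplicity 3).

For λ = 3: rank(A - 3I) = 2, rank((A - 3I)^2) = 1, rank((A - 3I)^3) = 0. The eigenspace has dimension 3 - 2 = 1, so there is 1 Jordan block; the rank sequence gives block sizes [3].

Assembling the blocks gives the Jordan form J above.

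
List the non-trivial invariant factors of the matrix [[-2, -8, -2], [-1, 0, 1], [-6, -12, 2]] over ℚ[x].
The Jordan structure of A has elementary divisors (x + 4), (x - 2)^2. Arranging the block sizes at each eigenvalue in decreasing order and taking row products gives the invariant factors.

Invariant factors (smallest first, each dividing the next): (x - 2)^2(x + 4).

Check: the last factor (x - 2)^2(x + 4) is the minimal polynomial, and the product (x - 2)^2(x + 4) is the characteristic polynomial.

(x - 2)^2(x + 4)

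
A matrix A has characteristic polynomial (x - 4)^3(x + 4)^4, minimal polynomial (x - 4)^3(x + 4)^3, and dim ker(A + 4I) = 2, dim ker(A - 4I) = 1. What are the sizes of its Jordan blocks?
λ = -4: algebraic multiplicity 4 (exponent in χ_A), largest block size 3 (exponent in m_A), 2 blocks (geometric multiplicity). These force block sizes [3, 1].
λ = 4: algebraic multiplicity 3 (exponent in χ_A), largest block size 3 (exponent in m_A), 1 block (geometric multiplicity). This forces block sizes [3].

Jordan blocks: (-4, 3), (-4, 1), (4, 3)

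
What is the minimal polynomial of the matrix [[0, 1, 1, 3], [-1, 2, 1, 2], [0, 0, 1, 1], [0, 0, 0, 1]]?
m_A(x) = (x - 1)^2

The characteristic polynomial factors as (x - 1)^4. The minimal polynomial is ∏(x - λ)^{k_λ} where k_λ is the size of the largest Jordan block at λ.

For λ = 1: rank(A - I) = 2, and the largest Jordan block has size 2 (the smallest k with rank((A - I)^k) = rank((A - I)^(k+1))).

So m_A(x) = (x - 1)^2.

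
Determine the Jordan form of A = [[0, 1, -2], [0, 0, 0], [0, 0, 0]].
The characteristic polynomial is det(xI - A) = x^3, so the eigenvalues are 0 (algebraic multiplicity 3).

For λ = 0: rank(A) = 1, rank(A^2) = 0. The eigenspace has dimension 3 - 1 = 2, so there are 2 Jordan blocks; the rank sequence gives block sizes [2, 1].

Assembling the blocks gives the Jordan form J above.

J = [[0, 1, 0], [0, 0, 0], [0, 0, 0]]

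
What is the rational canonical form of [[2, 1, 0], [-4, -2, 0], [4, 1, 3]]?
R = [[0, 0, 0], [1, 0, 0], [0, 1, 3]]

The invariant factors of A (the non-unit diagonal entries of the Smith normal form of xI - A over ℚ[x]) are x^2(x - 3), each dividing the next. The characteristic polynomial is their product, x^2(x - 3).

The rational canonical form is the block-diagonal matrix of companion matrices C(f_i):
R = [[0, 0, 0], [1, 0, 0], [0, 1, 3]].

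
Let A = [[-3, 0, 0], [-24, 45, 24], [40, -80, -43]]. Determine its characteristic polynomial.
χ_A(x) = (x - 5)(x + 3)^2

xI - A = [[x + 3, 0, 0], [24, x - 45, -24], [-40, 80, x + 43]].

Expanding det(xI - A) along the first row:
det(xI - A) = + (x + 3)·det([[x - 45, -24], [80, x + 43]]) - (0)·det([[24, -24], [-40, x + 43]]) + (0)·det([[24, x - 45], [-40, 80]]).

Evaluating gives χ_A(x) = x^3 + x^2 - 21x - 45 = (x - 5)(x + 3)^2.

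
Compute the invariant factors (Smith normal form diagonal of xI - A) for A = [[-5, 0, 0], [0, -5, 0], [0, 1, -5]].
The Jordan structure of A has elementary divisors (x + 5)^2, (x + 5). Arranging the block sizes at each eigenvalue in decreasing order and taking row products gives the invariant factors.

Invariant factors (smallest first, each dividing the next): x + 5, (x + 5)^2.

Check: the last factor (x + 5)^2 is the minimal polynomial, and the product (x + 5)^3 is the characteristic polynomial.

x + 5, (x + 5)^2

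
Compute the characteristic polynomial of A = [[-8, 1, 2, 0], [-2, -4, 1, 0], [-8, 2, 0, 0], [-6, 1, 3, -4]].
χ_A(x) = (x + 4)^4

xI - A = [[x + 8, -1, -2, 0], [2, x + 4, -1, 0], [8, -2, x, 0], [6, -1, -3, x + 4]].

Expanding det(xI - A) along the first row:
det(xI - A) = + (x + 8)·det([[x + 4, -1, 0], [-2, x, 0], [-1, -3, x + 4]]) - (-1)·det([[2, -1, 0], [8, x, 0], [6, -3, x + 4]]) + (-2)·det([[2, x + 4, 0], [8, -2, 0], [6, -1, x + 4]]) - (0)·det([[2, x + 4, -1], [8, -2, x], [6, -1, -3]]).

Evaluating gives χ_A(x) = x^4 + 16x^3 + 96x^2 + 256x + 256 = (x + 4)^4.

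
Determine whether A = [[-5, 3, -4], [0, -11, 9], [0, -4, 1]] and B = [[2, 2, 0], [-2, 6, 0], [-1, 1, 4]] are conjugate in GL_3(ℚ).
No.

trace(A) = -15 but trace(B) = 12. The trace is a similarity invariant, so A and B are not similar.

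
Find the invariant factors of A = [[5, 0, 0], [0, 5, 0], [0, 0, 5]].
The Jordan structure of A has elementary divisors (x - 5), (x - 5), (x - 5). Arranging the block sizes at each eigenvalue in decreasing order and taking row products gives the invariant factors.

Invariant factors (smallest first, each dividing the next): x - 5, x - 5, x - 5.

Check: the last factor x - 5 is the minimal polynomial, and the product (x - 5)^3 is the characteristic polynomial.

x - 5, x - 5, x - 5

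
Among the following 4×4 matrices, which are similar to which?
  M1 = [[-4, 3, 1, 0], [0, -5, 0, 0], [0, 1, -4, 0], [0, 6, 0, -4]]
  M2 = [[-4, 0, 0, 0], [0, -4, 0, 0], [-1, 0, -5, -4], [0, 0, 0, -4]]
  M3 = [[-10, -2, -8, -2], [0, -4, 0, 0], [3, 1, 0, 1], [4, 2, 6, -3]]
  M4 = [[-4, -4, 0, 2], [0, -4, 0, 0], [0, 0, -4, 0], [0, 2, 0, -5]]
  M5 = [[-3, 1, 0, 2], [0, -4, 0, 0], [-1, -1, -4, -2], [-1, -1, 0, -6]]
2 classes: {M1, M3}, {M2, M4, M5}

Characteristic polynomials: χ_{M1} = (x + 4)^3(x + 5), χ_{M2} = (x + 4)^3(x + 5), χ_{M3} = (x + 4)^3(x + 5), χ_{M4} = (x + 4)^3(x + 5), χ_{M5} = (x + 4)^3(x + 5).

{M1, M3}: invariant factors x + 4, (x + 4)^2(x + 5).

{M2, M4, M5}: invariant factors x + 4, x + 4, (x + 4)(x + 5).

Matrices are similar if and only if their invariant-factor lists agree; the partition into similarity classes is {M1, M3}, {M2, M4, M5}.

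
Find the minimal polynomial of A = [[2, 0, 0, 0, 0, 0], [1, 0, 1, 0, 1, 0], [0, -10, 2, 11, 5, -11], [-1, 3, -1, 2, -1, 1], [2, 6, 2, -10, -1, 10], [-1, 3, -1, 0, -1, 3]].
m_A(x) = (x - 3)(x - 2)^3(x + 3)

The characteristic polynomial factors as (x - 3)(x - 2)^4(x + 3). The minimal polynomial is ∏(x - λ)^{k_λ} where k_λ is the size of the largest Jordan block at λ.

For λ = -3: rank(A + 3I) = 5, and the largest Jordan block has size 1 (the smallest k with rank((A + 3I)^k) = rank((A + 3I)^(k+1))).
For λ = 2: rank(A - 2I) = 4, and the largest Jordan block has size 3 (the smallest k with rank((A - 2I)^k) = rank((A - 2I)^(k+1))).
For λ = 3: rank(A - 3I) = 5, and the largest Jordan block has size 1 (the smallest k with rank((A - 3I)^k) = rank((A - 3I)^(k+1))).

So m_A(x) = (x - 3)(x - 2)^3(x + 3).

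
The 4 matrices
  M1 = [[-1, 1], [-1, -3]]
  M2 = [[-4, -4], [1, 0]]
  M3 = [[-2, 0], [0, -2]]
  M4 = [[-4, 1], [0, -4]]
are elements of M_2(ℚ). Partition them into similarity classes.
Characteristic polynomials: χ_{M1} = (x + 2)^2, χ_{M2} = (x + 2)^2, χ_{M3} = (x + 2)^2, χ_{M4} = (x + 4)^2.

{M1, M2}: invariant factors (x + 2)^2.

{M3}: invariant factors x + 2, x + 2.

{M4}: invariant factors (x + 4)^2.

Matrices are similar if and only if their invariant-factor lists agree; the partition into similarity classes is {M1, M2}, {M3}, {M4}.

3 classes: {M1, M2}, {M3}, {M4}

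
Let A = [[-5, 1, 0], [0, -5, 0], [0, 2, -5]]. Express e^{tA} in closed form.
e^{tA} = [[e^{-5*t}, t*e^{-5*t}, 0], [0, e^{-5*t}, 0], [0, 2*t*e^{-5*t}, e^{-5*t}]]

A has Jordan form J = [[-5, 1, 0], [0, -5, 0], [0, 0, -5]] with A = PJP^{-1}, so e^{tA} = P e^{tJ} P^{-1}.

For a Jordan block J_k(λ), e^{tJ_k(λ)} = e^{λt} · (I + tN + t^2 N^2/2! + ... + t^{k-1} N^{k-1}/(k-1)!) where N is the nilpotent superdiagonal part.

Assembling the blocks and conjugating back gives the entries of e^{tA} as shown above.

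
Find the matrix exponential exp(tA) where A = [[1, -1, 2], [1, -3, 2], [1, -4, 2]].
e^{tA} = [[t^2 + t + 1, -t*(3*t + 1), 2*t*(t + 1)], [t, 1 - 3*t, 2*t], [t*(2 - t)/2, t*(3*t - 8)/2, -t^2 + 2*t + 1]]

A has Jordan form J = [[0, 1, 0], [0, 0, 1], [0, 0, 0]] with A = PJP^{-1}, so e^{tA} = P e^{tJ} P^{-1}.

For a Jordan block J_k(λ), e^{tJ_k(λ)} = e^{λt} · (I + tN + t^2 N^2/2! + ... + t^{k-1} N^{k-1}/(k-1)!) where N is the nilpotent superdiagonal part.

Assembling the blocks and conjugating back gives the entries of e^{tA} as shown above.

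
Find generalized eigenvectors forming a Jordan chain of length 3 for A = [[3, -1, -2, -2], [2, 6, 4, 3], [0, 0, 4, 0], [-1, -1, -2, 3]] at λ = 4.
We seek v_1 ∈ ker((A - 4I)^3) \ ker((A - 4I)^2), then set v_{i+1} = (A - 4I) v_i.

One such chain is v_1 = [[-1, 1, 0, 1]]^T, v_2 = [[-2, 3, 0, -1]]^T, v_3 = [[1, -1, 0, 0]]^T. Check: (A - 4I) v_3 = [[0, 0, 0, 0]]^T = 0.

v_1 = [[-1, 1, 0, 1]]^T, v_2 = [[-2, 3, 0, -1]]^T, v_3 = [[1, -1, 0, 0]]^T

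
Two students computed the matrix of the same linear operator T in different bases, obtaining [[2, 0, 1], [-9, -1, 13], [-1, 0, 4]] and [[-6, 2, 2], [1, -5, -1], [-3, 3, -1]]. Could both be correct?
No.

trace(A) = 5 but trace(B) = -12. The trace is a similarity invariant, so A and B are not similar.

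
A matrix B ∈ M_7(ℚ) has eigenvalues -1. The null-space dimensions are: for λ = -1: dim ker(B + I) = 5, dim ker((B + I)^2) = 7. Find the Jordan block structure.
λ = -1: successive nullity increments [5, 2] count blocks of size ≥ k; block sizes are [2, 2, 1, 1, 1].

Jordan blocks: (-1, 2), (-1, 2), (-1, 1), (-1, 1), (-1, 1)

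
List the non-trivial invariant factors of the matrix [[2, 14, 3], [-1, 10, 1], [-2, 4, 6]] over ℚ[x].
The Jordan structure of A has elementary divisors (x - 6)^3. Arranging the block sizes at each eigenvalue in decreasing order and taking row products gives the invariant factors.

Invariant factors (smallest first, each dividing the next): (x - 6)^3.

Check: the last factor (x - 6)^3 is the minimal polynomial, and the product (x - 6)^3 is the characteristic polynomial.

(x - 6)^3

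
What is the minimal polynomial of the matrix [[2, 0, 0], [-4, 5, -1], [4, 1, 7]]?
m_A(x) = (x - 6)^2(x - 2)

The characteristic polynomial factors as (x - 6)^2(x - 2). The minimal polynomial is ∏(x - λ)^{k_λ} where k_λ is the size of the largest Jordan block at λ.

For λ = 2: rank(A - 2I) = 2, and the largest Jordan block has size 1 (the smallest k with rank((A - 2I)^k) = rank((A - 2I)^(k+1))).
For λ = 6: rank(A - 6I) = 2, and the largest Jordan block has size 2 (the smallest k with rank((A - 6I)^k) = rank((A - 6I)^(k+1))).

So m_A(x) = (x - 6)^2(x - 2).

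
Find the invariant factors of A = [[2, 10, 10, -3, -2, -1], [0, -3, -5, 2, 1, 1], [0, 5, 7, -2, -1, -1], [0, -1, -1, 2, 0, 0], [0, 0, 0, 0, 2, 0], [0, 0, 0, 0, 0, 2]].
The Jordan structure of A has elementary divisors (x - 2)^3, (x - 2)^2, (x - 2). Arranging the block sizes at each eigenvalue in decreasing order and taking row products gives the invariant factors.

Invariant factors (smallest first, each dividing the next): x - 2, (x - 2)^2, (x - 2)^3.

Check: the last factor (x - 2)^3 is the minimal polynomial, and the product (x - 2)^6 is the characteristic polynomial.

x - 2, (x - 2)^2, (x - 2)^3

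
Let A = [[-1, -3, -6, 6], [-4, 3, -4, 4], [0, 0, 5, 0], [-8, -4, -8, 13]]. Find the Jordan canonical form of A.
J = [[5, 1, 0, 0], [0, 5, 0, 0], [0, 0, 5, 0], [0, 0, 0, 5]]

The characteristic polynomial is det(xI - A) = (x - 5)^4, so the eigenvalues are 5 (algebraic multiplicity 4).

For λ = 5: rank(A - 5I) = 1, rank((A - 5I)^2) = 0. The eigenspace has dimension 4 - 1 = 3, so there are 3 Jordan blocks; the rank sequence gives block sizes [2, 1, 1].

Assembling the blocks gives the Jordan form J above.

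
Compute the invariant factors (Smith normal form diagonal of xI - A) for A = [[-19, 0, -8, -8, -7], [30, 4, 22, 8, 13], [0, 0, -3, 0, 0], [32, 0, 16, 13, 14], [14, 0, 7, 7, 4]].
x + 3, (x - 4)^2(x + 3)^2

The Jordan structure of A has elementary divisors (x + 3)^2, (x + 3), (x - 4)^2. Arranging the block sizes at each eigenvalue in decreasing order and taking row products gives the invariant factors.

Invariant factors (smallest first, each dividing the next): x + 3, (x - 4)^2(x + 3)^2.

Check: the last factor (x - 4)^2(x + 3)^2 is the minimal polynomial, and the product (x - 4)^2(x + 3)^3 is the characteristic polynomial.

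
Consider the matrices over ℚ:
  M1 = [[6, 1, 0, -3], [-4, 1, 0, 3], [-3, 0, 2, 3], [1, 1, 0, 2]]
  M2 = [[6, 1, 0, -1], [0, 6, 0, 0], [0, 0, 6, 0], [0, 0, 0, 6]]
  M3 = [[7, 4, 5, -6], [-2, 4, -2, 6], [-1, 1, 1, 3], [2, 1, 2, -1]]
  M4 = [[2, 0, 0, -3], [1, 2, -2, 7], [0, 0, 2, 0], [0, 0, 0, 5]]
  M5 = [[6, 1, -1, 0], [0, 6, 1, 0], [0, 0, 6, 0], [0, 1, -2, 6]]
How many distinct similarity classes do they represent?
Characteristic polynomials: χ_{M1} = (x - 5)(x - 2)^3, χ_{M2} = (x - 6)^4, χ_{M3} = (x - 5)(x - 2)^3, χ_{M4} = (x - 5)(x - 2)^3, χ_{M5} = (x - 6)^4.

{M1, M3, M4}: invariant factors x - 2, (x - 5)(x - 2)^2.

{M2}: invariant factors x - 6, x - 6, (x - 6)^2.

{M5}: invariant factors x - 6, (x - 6)^3.

Matrices are similar if and only if their invariant-factor lists agree; the partition into similarity classes is {M1, M3, M4}, {M2}, {M5}.

3 classes: {M1, M3, M4}, {M2}, {M5}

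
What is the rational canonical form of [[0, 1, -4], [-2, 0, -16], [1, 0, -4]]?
R = [[0, 0, -24], [1, 0, -6], [0, 1, -4]]

The invariant factors of A (the non-unit diagonal entries of the Smith normal form of xI - A over ℚ[x]) are (x + 4)(x^2 + 6), each dividing the next. The characteristic polynomial is their product, (x + 4)(x^2 + 6).

The rational canonical form is the block-diagonal matrix of companion matrices C(f_i):
R = [[0, 0, -24], [1, 0, -6], [0, 1, -4]].

Note the characteristic polynomial does not split into linear factors over ℚ, so A has no Jordan form over ℚ; the rational canonical form exists over any field.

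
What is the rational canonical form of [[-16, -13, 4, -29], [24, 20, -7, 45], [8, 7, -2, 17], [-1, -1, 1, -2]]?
R = [[0, 0, 0, 0], [1, 0, 0, 5], [0, 1, 0, 4], [0, 0, 1, 0]]

The invariant factors of A (the non-unit diagonal entries of the Smith normal form of xI - A over ℚ[x]) are x(x^3 - 4x - 5), each dividing the next. The characteristic polynomial is their product, x(x^3 - 4x - 5).

The rational canonical form is the block-diagonal matrix of companion matrices C(f_i):
R = [[0, 0, 0, 0], [1, 0, 0, 5], [0, 1, 0, 4], [0, 0, 1, 0]].

Note the characteristic polynomial does not split into linear factors over ℚ, so A has no Jordan form over ℚ; the rational canonical form exists over any field.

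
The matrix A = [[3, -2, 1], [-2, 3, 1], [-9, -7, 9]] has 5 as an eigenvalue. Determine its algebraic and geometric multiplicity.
algebraic multiplicity 3, geometric multiplicity 1

The characteristic polynomial is (x - 5)^3, so the factor x - 5 appears with exponent 3: the algebraic multiplicity is 3.

rank(A - 5I) = 2, so the eigenspace has dimension 3 - 2 = 1: the geometric multiplicity is 1.

Since 1 < 3, A is not diagonalizable.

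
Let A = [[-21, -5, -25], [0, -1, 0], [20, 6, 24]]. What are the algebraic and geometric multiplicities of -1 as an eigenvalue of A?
The characteristic polynomial is (x - 4)(x + 1)^2, so the factor x + 1 appears with exponent 2: the algebraic multiplicity is 2.

rank(A + I) = 2, so the eigenspace has dimension 3 - 2 = 1: the geometric multiplicity is 1.

Since 1 < 2, A is not diagonalizable.

algebraic multiplicity 2, geometric multiplicity 1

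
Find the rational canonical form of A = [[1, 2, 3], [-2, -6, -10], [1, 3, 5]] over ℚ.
R = [[0, 0, 0], [1, 0, 0], [0, 1, 0]]

The invariant factors of A (the non-unit diagonal entries of the Smith normal form of xI - A over ℚ[x]) are x^3, each dividing the next. The characteristic polynomial is their product, x^3.

The rational canonical form is the block-diagonal matrix of companion matrices C(f_i):
R = [[0, 0, 0], [1, 0, 0], [0, 1, 0]].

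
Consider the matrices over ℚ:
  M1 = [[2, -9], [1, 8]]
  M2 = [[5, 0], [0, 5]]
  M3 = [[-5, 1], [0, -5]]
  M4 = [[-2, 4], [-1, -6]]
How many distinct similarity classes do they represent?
Characteristic polynomials: χ_{M1} = (x - 5)^2, χ_{M2} = (x - 5)^2, χ_{M3} = (x + 5)^2, χ_{M4} = (x + 4)^2.

{M1}: invariant factors (x - 5)^2.

{M2}: invariant factors x - 5, x - 5.

{M3}: invariant factors (x + 5)^2.

{M4}: invariant factors (x + 4)^2.

Matrices are similar if and only if their invariant-factor lists agree; the partition into similarity classes is {M1}, {M2}, {M3}, {M4}.

4 classes: {M1}, {M2}, {M3}, {M4}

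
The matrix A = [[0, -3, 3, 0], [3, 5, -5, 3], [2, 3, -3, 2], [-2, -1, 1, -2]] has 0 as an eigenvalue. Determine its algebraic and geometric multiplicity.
algebraic multiplicity 4, geometric multiplicity 2

The characteristic polynomial is x^4, so the factor x appears with exponent 4: the algebraic multiplicity is 4.

rank(A) = 2, so the eigenspace has dimension 4 - 2 = 2: the geometric multiplicity is 2.

Since 2 < 4, A is not diagonalizable.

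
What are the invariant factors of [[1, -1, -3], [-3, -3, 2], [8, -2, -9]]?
The Jordan structure of A has elementary divisors (x + 4)^2, (x + 3). Arranging the block sizes at each eigenvalue in decreasing order and taking row products gives the invariant factors.

Invariant factors (smallest first, each dividing the next): (x + 3)(x + 4)^2.

Check: the last factor (x + 3)(x + 4)^2 is the minimal polynomial, and the product (x + 3)(x + 4)^2 is the characteristic polynomial.

(x + 3)(x + 4)^2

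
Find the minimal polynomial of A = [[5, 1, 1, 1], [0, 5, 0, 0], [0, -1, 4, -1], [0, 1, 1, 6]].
The characteristic polynomial factors as (x - 5)^4. The minimal polynomial is ∏(x - λ)^{k_λ} where k_λ is the size of the largest Jordan block at λ.

For λ = 5: rank(A - 5I) = 1, and the largest Jordan block has size 2 (the smallest k with rank((A - 5I)^k) = rank((A - 5I)^(k+1))).

So m_A(x) = (x - 5)^2.

m_A(x) = (x - 5)^2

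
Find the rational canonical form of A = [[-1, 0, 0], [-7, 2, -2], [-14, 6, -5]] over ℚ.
R = [[-1, 0, 0], [0, 0, -2], [0, 1, -3]]

The invariant factors of A (the non-unit diagonal entries of the Smith normal form of xI - A over ℚ[x]) are x + 1, (x + 1)(x + 2), each dividing the next. The characteristic polynomial is their product, (x + 1)^2(x + 2).

The rational canonical form is the block-diagonal matrix of companion matrices C(f_i):
R = [[-1, 0, 0], [0, 0, -2], [0, 1, -3]].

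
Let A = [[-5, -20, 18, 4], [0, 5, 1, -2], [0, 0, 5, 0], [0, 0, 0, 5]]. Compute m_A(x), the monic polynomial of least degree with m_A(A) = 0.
m_A(x) = (x - 5)^2(x + 5)

The characteristic polynomial factors as (x - 5)^3(x + 5). The minimal polynomial is ∏(x - λ)^{k_λ} where k_λ is the size of the largest Jordan block at λ.

For λ = -5: rank(A + 5I) = 3, and the largest Jordan block has size 1 (the smallest k with rank((A + 5I)^k) = rank((A + 5I)^(k+1))).
For λ = 5: rank(A - 5I) = 2, and the largest Jordan block has size 2 (the smallest k with rank((A - 5I)^k) = rank((A - 5I)^(k+1))).

So m_A(x) = (x - 5)^2(x + 5).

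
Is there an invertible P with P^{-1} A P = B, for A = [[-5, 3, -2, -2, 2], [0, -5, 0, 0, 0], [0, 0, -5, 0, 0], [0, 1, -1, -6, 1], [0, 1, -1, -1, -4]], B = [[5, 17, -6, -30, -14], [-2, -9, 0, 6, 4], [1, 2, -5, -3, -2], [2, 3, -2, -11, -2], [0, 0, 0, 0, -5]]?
Two matrices over a field are similar if and only if they have the same invariant factors.

Both A and B have characteristic polynomial (x + 5)^5 and minimal polynomial (x + 5)^2. Computing further, both have invariant factors x + 5, (x + 5)^2, (x + 5)^2. Hence A and B are similar.

Yes.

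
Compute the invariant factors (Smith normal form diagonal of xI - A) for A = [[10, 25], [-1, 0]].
The Jordan structure of A has elementary divisors (x - 5)^2. Arranging the block sizes at each eigenvalue in decreasing order and taking row products gives the invariant factors.

Invariant factors (smallest first, each dividing the next): (x - 5)^2.

Check: the last factor (x - 5)^2 is the minimal polynomial, and the product (x - 5)^2 is the characteristic polynomial.

(x - 5)^2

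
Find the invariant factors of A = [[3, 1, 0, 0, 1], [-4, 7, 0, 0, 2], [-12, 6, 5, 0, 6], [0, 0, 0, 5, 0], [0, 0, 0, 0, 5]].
The Jordan structure of A has elementary divisors (x - 5)^2, (x - 5), (x - 5), (x - 5). Arranging the block sizes at each eigenvalue in decreasing order and taking row products gives the invariant factors.

Invariant factors (smallest first, each dividing the next): x - 5, x - 5, x - 5, (x - 5)^2.

Check: the last factor (x - 5)^2 is the minimal polynomial, and the product (x - 5)^5 is the characteristic polynomial.

x - 5, x - 5, x - 5, (x - 5)^2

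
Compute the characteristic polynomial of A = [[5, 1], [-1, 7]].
χ_A(x) = (x - 6)^2

xI - A = [[x - 5, -1], [1, x - 7]].

Expanding det(xI - A) along the first row:
det(xI - A) = + (x - 5)·det([[x - 7]]) - (-1)·det([[1]]).

Evaluating gives χ_A(x) = x^2 - 12x + 36 = (x - 6)^2.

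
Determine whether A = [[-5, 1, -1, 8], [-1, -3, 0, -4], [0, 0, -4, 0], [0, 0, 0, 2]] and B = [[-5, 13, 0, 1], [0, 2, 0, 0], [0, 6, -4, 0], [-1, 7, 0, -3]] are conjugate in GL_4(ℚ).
No.

Both have characteristic polynomial (x - 2)(x + 4)^3, but the minimal polynomial of A is (x - 2)(x + 4)^3 while the minimal polynomial of B is (x - 2)(x + 4)^2. The minimal polynomial is a similarity invariant, so A and B are not similar.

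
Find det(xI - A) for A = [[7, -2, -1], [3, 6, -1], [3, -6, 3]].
xI - A = [[x - 7, 2, 1], [-3, x - 6, 1], [-3, 6, x - 3]].

Expanding det(xI - A) along the first row:
det(xI - A) = + (x - 7)·det([[x - 6, 1], [6, x - 3]]) - (2)·det([[-3, 1], [-3, x - 3]]) + (1)·det([[-3, x - 6], [-3, 6]]).

Evaluating gives χ_A(x) = x^3 - 16x^2 + 84x - 144 = (x - 6)^2(x - 4).

χ_A(x) = (x - 6)^2(x - 4)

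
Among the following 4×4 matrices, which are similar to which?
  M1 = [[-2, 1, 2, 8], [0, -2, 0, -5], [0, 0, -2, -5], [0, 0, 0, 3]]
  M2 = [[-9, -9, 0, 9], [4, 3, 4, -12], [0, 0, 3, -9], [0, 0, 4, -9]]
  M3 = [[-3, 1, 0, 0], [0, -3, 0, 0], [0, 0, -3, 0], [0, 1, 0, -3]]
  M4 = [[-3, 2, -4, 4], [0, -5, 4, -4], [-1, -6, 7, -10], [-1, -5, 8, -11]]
Characteristic polynomials: χ_{M1} = (x - 3)(x + 2)^3, χ_{M2} = (x + 3)^4, χ_{M3} = (x + 3)^4, χ_{M4} = (x + 3)^4.

{M1}: invariant factors x + 2, (x - 3)(x + 2)^2.

{M2, M4}: invariant factors (x + 3)^2, (x + 3)^2.

{M3}: invariant factors x + 3, x + 3, (x + 3)^2.

Matrices are similar if and only if their invariant-factor lists agree; the partition into similarity classes is {M1}, {M2, M4}, {M3}.

3 classes: {M1}, {M2, M4}, {M3}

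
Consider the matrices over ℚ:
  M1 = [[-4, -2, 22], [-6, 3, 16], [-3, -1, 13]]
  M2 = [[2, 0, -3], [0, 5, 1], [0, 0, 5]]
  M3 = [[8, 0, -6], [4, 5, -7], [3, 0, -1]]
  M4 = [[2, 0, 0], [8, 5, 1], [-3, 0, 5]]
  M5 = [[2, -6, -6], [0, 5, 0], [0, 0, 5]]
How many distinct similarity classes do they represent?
Characteristic polynomials: χ_{M1} = (x - 5)^2(x - 2), χ_{M2} = (x - 5)^2(x - 2), χ_{M3} = (x - 5)^2(x - 2), χ_{M4} = (x - 5)^2(x - 2), χ_{M5} = (x - 5)^2(x - 2).

{M1, M2, M3, M4}: invariant factors (x - 5)^2(x - 2).

{M5}: invariant factors x - 5, (x - 5)(x - 2).

Matrices are similar if and only if their invariant-factor lists agree; the partition into similarity classes is {M1, M2, M3, M4}, {M5}.

2 classes: {M1, M2, M3, M4}, {M5}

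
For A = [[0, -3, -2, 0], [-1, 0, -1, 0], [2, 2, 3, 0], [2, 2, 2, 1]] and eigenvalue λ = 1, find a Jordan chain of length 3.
v_1 = [[3, 3, -5, -3]]^T, v_2 = [[-2, -1, 2, 2]]^T, v_3 = [[1, 1, -2, -2]]^T

We seek v_1 ∈ ker((A - I)^3) \ ker((A - I)^2), then set v_{i+1} = (A - I) v_i.

One such chain is v_1 = [[3, 3, -5, -3]]^T, v_2 = [[-2, -1, 2, 2]]^T, v_3 = [[1, 1, -2, -2]]^T. Check: (A - I) v_3 = [[0, 0, 0, 0]]^T = 0.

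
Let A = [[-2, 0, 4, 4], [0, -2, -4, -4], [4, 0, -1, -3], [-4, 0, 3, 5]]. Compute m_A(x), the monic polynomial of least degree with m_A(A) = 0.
The characteristic polynomial factors as (x - 2)^2(x + 2)^2. The minimal polynomial is ∏(x - λ)^{k_λ} where k_λ is the size of the largest Jordan block at λ.

For λ = -2: rank(A + 2I) = 2, and the largest Jordan block has size 1 (the smallest k with rank((A + 2I)^k) = rank((A + 2I)^(k+1))).
For λ = 2: rank(A - 2I) = 3, and the largest Jordan block has size 2 (the smallest k with rank((A - 2I)^k) = rank((A - 2I)^(k+1))).

So m_A(x) = (x - 2)^2(x + 2).

m_A(x) = (x - 2)^2(x + 2)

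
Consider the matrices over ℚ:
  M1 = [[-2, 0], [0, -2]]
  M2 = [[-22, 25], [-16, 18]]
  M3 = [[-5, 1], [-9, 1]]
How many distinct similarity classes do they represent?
Characteristic polynomials: χ_{M1} = (x + 2)^2, χ_{M2} = (x + 2)^2, χ_{M3} = (x + 2)^2.

{M1}: invariant factors x + 2, x + 2.

{M2, M3}: invariant factors (x + 2)^2.

Matrices are similar if and only if their invariant-factor lists agree; the partition into similarity classes is {M1}, {M2, M3}.

2 classes: {M1}, {M2, M3}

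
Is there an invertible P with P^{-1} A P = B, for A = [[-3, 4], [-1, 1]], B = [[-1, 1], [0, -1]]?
Yes.

Two matrices over a field are similar if and only if they have the same invariant factors.

Both A and B have characteristic polynomial (x + 1)^2 and minimal polynomial (x + 1)^2. Computing further, both have invariant factors (x + 1)^2. Hence A and B are similar.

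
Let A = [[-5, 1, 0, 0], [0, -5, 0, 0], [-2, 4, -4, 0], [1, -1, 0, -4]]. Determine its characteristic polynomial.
χ_A(x) = (x + 4)^2(x + 5)^2

xI - A = [[x + 5, -1, 0, 0], [0, x + 5, 0, 0], [2, -4, x + 4, 0], [-1, 1, 0, x + 4]].

Expanding det(xI - A) along the first row:
det(xI - A) = + (x + 5)·det([[x + 5, 0, 0], [-4, x + 4, 0], [1, 0, x + 4]]) - (-1)·det([[0, 0, 0], [2, x + 4, 0], [-1, 0, x + 4]]) + (0)·det([[0, x + 5, 0], [2, -4, 0], [-1, 1, x + 4]]) - (0)·det([[0, x + 5, 0], [2, -4, x + 4], [-1, 1, 0]]).

Evaluating gives χ_A(x) = x^4 + 18x^3 + 121x^2 + 360x + 400 = (x + 4)^2(x + 5)^2.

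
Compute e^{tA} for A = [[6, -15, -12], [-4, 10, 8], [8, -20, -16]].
e^{tA} = [[6*t + 1, -15*t, -12*t], [-4*t, 10*t + 1, 8*t], [8*t, -20*t, 1 - 16*t]]

A has Jordan form J = [[0, 1, 0], [0, 0, 0], [0, 0, 0]] with A = PJP^{-1}, so e^{tA} = P e^{tJ} P^{-1}.

For a Jordan block J_k(λ), e^{tJ_k(λ)} = e^{λt} · (I + tN + t^2 N^2/2! + ... + t^{k-1} N^{k-1}/(k-1)!) where N is the nilpotent superdiagonal part.

Assembling the blocks and conjugating back gives the entries of e^{tA} as shown above.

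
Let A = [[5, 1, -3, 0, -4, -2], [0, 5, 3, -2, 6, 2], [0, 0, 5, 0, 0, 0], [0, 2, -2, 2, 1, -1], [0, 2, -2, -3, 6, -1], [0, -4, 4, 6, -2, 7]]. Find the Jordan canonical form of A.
J = [[5, 1, 0, 0, 0, 0], [0, 5, 1, 0, 0, 0], [0, 0, 5, 0, 0, 0], [0, 0, 0, 5, 1, 0], [0, 0, 0, 0, 5, 0], [0, 0, 0, 0, 0, 5]]

The characteristic polynomial is det(xI - A) = (x - 5)^6, so the eigenvalues are 5 (algebraic multiplicity 6).

For λ = 5: rank(A - 5I) = 3, rank((A - 5I)^2) = 1, rank((A - 5I)^3) = 0. The eigenspace has dimension 6 - 3 = 3, so there are 3 Jordan blocks; the rank sequence gives block sizes [3, 2, 1].

Assembling the blocks gives the Jordan form J above.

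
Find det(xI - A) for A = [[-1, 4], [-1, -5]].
xI - A = [[x + 1, -4], [1, x + 5]].

Expanding det(xI - A) along the first row:
det(xI - A) = + (x + 1)·det([[x + 5]]) - (-4)·det([[1]]).

Evaluating gives χ_A(x) = x^2 + 6x + 9 = (x + 3)^2.

χ_A(x) = (x + 3)^2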